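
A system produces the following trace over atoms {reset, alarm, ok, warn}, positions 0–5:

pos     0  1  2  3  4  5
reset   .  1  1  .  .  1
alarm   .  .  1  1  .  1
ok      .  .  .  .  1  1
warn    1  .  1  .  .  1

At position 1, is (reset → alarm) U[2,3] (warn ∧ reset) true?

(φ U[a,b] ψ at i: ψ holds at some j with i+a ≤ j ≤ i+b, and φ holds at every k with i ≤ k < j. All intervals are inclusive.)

Does not hold

Need some j in [3,4] with (warn ∧ reset), and (reset → alarm) at every k in [1,j-1].
  j=3: (warn ∧ reset) false.
  j=4: (warn ∧ reset) false.
No j in the window works → until fails.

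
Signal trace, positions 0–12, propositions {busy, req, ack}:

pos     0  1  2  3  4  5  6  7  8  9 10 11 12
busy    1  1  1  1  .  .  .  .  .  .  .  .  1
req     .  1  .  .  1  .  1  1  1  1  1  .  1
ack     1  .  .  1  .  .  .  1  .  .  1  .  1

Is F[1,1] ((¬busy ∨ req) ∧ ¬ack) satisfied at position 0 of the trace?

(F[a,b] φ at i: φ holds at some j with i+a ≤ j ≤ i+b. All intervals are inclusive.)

Check ((¬busy ∨ req) ∧ ¬ack) at each j in [1,1]:
  j=1: true
Found at j=1 → formula holds.

Holds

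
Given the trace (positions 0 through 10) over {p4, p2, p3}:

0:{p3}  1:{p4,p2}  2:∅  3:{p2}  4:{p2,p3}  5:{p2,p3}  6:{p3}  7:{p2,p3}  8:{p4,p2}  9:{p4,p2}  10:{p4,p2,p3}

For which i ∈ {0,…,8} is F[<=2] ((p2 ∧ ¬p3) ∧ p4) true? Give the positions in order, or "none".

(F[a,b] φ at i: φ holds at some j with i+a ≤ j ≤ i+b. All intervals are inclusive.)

Evaluate at each i in [0,8]:
  i=0: ✓ (witness j=1)
  i=1: ✓ (witness j=1)
  i=2: ✗ (none in [2,4])
  i=3: ✗ (none in [3,5])
  i=4: ✗ (none in [4,6])
  i=5: ✗ (none in [5,7])
  i=6: ✓ (witness j=8)
  i=7: ✓ (witness j=8)
  i=8: ✓ (witness j=8)

0, 1, 6, 7, 8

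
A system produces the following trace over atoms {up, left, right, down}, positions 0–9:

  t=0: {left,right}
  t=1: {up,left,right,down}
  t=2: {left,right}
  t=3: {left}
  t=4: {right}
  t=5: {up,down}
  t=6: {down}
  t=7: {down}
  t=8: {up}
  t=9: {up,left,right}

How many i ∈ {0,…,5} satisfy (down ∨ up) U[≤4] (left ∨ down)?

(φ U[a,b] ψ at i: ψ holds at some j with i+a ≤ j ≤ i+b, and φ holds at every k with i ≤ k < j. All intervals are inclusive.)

Evaluate at each i in [0,5]:
  i=0: ✓ (rhs at j=0)
  i=1: ✓ (rhs at j=1)
  i=2: ✓ (rhs at j=2)
  i=3: ✓ (rhs at j=3)
  i=4: ✗ (lhs fails at k=4 before rhs at j=5)
  i=5: ✓ (rhs at j=5)
Positions where it holds: {0, 1, 2, 3, 5} → 5.

5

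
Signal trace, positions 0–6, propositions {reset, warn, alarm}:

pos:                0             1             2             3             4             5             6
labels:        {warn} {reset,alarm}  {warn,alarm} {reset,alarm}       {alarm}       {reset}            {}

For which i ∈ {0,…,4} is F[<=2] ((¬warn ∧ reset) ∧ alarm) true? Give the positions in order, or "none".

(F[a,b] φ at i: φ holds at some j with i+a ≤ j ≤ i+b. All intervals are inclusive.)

0, 1, 2, 3

Evaluate at each i in [0,4]:
  i=0: ✓ (witness j=1)
  i=1: ✓ (witness j=1)
  i=2: ✓ (witness j=3)
  i=3: ✓ (witness j=3)
  i=4: ✗ (none in [4,6])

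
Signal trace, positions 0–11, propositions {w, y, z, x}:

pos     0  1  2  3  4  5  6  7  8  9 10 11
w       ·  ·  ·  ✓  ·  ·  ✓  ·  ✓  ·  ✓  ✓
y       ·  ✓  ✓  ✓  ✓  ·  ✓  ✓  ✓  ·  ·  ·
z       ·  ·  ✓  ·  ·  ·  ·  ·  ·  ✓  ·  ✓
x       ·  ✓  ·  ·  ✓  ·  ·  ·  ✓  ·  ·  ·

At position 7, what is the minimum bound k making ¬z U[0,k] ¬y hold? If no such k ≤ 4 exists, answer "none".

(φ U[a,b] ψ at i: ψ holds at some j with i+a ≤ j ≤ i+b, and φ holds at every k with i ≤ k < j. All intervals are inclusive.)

2

Need earliest j ≥ 7 with ¬y, and ¬z at every k in [7,j-1].
  j=7: rhs fails.
  j=8: rhs fails.
  j=9: rhs holds; lhs holds on [7,8]. k = 2.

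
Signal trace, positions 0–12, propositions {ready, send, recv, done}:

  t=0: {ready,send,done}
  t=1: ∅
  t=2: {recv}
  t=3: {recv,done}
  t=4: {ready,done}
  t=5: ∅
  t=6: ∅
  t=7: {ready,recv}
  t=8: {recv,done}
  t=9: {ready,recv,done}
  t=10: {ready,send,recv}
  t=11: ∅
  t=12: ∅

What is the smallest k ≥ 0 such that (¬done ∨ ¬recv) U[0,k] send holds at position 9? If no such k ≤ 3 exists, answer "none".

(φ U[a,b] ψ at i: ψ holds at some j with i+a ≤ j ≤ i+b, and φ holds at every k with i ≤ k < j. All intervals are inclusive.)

none

Need earliest j ≥ 9 with send, and (¬done ∨ ¬recv) at every k in [9,j-1].
  j=9: rhs fails.
  j=10: rhs holds but lhs fails at k=9.
  j=11: rhs fails.
  j=12: rhs fails.
No witness within the range → none.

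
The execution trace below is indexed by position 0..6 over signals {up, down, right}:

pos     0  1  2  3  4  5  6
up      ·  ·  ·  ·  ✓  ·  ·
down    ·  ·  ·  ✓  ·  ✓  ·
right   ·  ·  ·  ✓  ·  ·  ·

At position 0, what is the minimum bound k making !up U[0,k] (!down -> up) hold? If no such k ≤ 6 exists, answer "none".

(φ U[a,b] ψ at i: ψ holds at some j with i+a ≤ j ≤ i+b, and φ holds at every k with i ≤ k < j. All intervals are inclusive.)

3

Need earliest j ≥ 0 with (!down -> up), and !up at every k in [0,j-1].
  j=0: rhs fails.
  j=1: rhs fails.
  j=2: rhs fails.
  j=3: rhs holds; lhs holds on [0,2]. k = 3.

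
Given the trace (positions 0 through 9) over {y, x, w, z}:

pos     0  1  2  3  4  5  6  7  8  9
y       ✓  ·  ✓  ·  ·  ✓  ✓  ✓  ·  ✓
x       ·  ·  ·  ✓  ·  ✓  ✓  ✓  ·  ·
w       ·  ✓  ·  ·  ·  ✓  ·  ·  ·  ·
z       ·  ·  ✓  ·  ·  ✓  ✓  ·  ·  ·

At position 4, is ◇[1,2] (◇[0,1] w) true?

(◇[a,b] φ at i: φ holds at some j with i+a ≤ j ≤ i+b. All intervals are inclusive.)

Check ◇[0,1] w at each j in [5,6]:
  j=5: holds (witness at 5)
  j=6: fails (none in [6,7])
Found at j=5 → formula holds.

Holds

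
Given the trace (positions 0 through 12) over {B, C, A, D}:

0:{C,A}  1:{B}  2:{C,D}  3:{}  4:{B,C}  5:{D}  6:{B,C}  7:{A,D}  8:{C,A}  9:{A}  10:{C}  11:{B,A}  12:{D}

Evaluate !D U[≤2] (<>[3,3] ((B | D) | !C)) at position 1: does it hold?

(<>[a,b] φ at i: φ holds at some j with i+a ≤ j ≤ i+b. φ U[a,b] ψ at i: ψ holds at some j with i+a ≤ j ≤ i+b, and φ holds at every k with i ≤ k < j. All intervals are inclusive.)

Need some j in [1,3] with <>[3,3] ((B | D) | !C), and !D at every k in [1,j-1].
  j=1: <>[3,3] ((B | D) | !C) holds; no prefix to check → satisfied.

True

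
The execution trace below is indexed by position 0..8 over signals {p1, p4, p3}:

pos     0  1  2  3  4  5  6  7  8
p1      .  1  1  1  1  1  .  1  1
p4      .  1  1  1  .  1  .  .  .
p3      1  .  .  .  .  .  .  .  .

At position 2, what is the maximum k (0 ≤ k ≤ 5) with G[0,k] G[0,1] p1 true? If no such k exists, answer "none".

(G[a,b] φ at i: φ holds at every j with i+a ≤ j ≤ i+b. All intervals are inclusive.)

G[0,1] p1 must hold from j=2 onward; find where it first fails.
  j=2: holds
  j=3: holds
  j=4: holds
  j=5: fails
Holds on [2,4], so largest k = 2.

2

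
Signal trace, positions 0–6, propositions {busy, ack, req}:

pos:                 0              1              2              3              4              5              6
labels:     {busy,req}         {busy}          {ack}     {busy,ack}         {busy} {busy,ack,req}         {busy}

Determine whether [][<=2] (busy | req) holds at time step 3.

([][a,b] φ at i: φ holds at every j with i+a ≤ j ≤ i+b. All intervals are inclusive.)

Check (busy | req) at every j in [3,5]:
  j=3: true
  j=4: true
  j=5: true
All positions satisfy it → formula holds.

Holds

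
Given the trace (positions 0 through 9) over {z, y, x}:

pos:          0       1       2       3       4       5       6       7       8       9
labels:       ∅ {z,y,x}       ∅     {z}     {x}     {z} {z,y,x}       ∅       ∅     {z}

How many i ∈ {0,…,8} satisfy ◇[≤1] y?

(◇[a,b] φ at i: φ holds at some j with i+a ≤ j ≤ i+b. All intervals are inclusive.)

Evaluate at each i in [0,8]:
  i=0: ✓ (witness j=1)
  i=1: ✓ (witness j=1)
  i=2: ✗ (none in [2,3])
  i=3: ✗ (none in [3,4])
  i=4: ✗ (none in [4,5])
  i=5: ✓ (witness j=6)
  i=6: ✓ (witness j=6)
  i=7: ✗ (none in [7,8])
  i=8: ✗ (none in [8,9])
Positions where it holds: {0, 1, 5, 6} → 4.

4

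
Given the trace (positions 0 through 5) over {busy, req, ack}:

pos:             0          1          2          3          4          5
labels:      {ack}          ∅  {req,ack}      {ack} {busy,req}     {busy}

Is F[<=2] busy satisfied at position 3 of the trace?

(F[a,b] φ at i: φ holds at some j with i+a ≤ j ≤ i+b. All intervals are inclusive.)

Check busy at each j in [3,5]:
  j=3: false
  j=4: true
  j=5: true
Found at j=4 → formula holds.

Holds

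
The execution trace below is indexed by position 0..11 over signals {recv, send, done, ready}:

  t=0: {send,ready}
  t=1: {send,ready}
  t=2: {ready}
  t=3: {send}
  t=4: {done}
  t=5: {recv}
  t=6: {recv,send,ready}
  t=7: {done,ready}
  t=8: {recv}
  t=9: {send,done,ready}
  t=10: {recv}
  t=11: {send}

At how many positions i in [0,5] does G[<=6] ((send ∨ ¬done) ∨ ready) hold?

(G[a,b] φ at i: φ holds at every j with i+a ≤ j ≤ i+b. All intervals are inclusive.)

Evaluate at each i in [0,5]:
  i=0: ✗ (fails at j=4)
  i=1: ✗ (fails at j=4)
  i=2: ✗ (fails at j=4)
  i=3: ✗ (fails at j=4)
  i=4: ✗ (fails at j=4)
  i=5: ✓ (all of [5,11])
Positions where it holds: {5} → 1.

1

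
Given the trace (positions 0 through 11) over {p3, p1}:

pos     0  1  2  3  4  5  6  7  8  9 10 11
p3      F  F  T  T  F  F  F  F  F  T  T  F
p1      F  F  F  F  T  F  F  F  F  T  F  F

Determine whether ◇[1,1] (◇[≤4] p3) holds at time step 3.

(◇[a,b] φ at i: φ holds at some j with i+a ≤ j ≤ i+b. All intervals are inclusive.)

Does not hold

Check ◇[≤4] p3 at each j in [4,4]:
  j=4: fails (none in [4,8])
No position in the window satisfies it → formula fails.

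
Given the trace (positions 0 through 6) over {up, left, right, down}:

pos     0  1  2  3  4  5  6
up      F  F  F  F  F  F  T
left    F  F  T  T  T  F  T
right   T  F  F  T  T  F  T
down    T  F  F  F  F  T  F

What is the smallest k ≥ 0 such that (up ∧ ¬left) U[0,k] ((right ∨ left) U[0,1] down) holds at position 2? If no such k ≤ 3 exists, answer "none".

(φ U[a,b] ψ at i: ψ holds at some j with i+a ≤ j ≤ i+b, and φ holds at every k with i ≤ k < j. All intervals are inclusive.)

none

Need earliest j ≥ 2 with ((right ∨ left) U[0,1] down), and (up ∧ ¬left) at every k in [2,j-1].
  j=2: rhs fails.
  j=3: rhs fails.
  j=4: rhs holds but lhs fails at k=2.
  j=5: rhs holds but lhs fails at k=2.
No witness within the range → none.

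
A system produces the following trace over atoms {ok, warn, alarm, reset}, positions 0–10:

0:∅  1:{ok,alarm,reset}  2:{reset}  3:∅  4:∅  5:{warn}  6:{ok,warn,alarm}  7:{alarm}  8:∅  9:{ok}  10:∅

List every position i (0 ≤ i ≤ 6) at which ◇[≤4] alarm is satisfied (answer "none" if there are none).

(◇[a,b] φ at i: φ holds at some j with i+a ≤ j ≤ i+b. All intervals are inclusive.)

0, 1, 2, 3, 4, 5, 6

Evaluate at each i in [0,6]:
  i=0: ✓ (witness j=1)
  i=1: ✓ (witness j=1)
  i=2: ✓ (witness j=6)
  i=3: ✓ (witness j=6)
  i=4: ✓ (witness j=6)
  i=5: ✓ (witness j=6)
  i=6: ✓ (witness j=6)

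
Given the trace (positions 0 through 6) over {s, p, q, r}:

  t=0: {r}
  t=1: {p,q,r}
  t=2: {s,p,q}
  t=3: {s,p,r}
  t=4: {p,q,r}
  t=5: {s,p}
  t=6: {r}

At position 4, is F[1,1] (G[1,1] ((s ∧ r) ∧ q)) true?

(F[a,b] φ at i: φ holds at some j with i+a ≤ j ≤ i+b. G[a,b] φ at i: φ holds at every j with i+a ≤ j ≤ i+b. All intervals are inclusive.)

Check G[1,1] ((s ∧ r) ∧ q) at each j in [5,5]:
  j=5: fails at 6
No position in the window satisfies it → formula fails.

False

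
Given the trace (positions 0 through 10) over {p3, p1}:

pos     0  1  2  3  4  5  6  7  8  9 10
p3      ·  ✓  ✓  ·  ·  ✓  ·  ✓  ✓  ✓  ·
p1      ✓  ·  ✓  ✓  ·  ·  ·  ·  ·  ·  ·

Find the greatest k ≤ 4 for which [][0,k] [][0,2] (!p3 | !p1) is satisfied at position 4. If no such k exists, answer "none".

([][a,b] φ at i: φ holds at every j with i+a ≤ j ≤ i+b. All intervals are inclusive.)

[][0,2] (!p3 | !p1) must hold from j=4 onward; find where it first fails.
  j=4: holds
  j=5: holds
  j=6: holds
  j=7: holds
  j=8: holds
Holds through j=8; largest k = 4.

4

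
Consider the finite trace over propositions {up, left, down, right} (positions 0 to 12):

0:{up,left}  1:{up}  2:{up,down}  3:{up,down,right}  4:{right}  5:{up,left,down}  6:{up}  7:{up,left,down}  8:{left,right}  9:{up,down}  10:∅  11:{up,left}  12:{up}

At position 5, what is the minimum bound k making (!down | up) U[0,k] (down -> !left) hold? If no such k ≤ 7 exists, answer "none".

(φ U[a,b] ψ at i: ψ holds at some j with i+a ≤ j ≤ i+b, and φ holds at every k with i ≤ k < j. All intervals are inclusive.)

Need earliest j ≥ 5 with (down -> !left), and (!down | up) at every k in [5,j-1].
  j=5: rhs fails.
  j=6: rhs holds; lhs holds on [5,5]. k = 1.

1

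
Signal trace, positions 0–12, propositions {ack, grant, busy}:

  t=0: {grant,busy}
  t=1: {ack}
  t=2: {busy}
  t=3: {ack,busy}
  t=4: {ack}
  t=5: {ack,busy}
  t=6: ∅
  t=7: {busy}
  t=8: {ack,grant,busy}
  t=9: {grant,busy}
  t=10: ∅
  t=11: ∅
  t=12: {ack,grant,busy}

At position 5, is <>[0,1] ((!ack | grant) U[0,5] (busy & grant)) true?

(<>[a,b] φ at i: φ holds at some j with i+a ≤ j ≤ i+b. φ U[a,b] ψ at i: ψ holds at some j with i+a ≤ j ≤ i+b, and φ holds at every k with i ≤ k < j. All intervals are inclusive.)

Check ((!ack | grant) U[0,5] (busy & grant)) at each j in [5,6]:
  j=5: fails
  j=6: holds
Found at j=6 → formula holds.

Holds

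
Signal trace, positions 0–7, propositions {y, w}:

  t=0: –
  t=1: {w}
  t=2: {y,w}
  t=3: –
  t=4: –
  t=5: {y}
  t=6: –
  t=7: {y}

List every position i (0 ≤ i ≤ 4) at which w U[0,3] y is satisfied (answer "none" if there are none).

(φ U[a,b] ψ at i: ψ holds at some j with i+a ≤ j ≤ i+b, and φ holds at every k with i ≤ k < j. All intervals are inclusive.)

Evaluate at each i in [0,4]:
  i=0: ✗ (lhs fails at k=0 before rhs at j=2)
  i=1: ✓ (rhs at j=2; lhs holds on [1,1])
  i=2: ✓ (rhs at j=2)
  i=3: ✗ (lhs fails at k=3 before rhs at j=5)
  i=4: ✗ (lhs fails at k=4 before rhs at j=5)

1, 2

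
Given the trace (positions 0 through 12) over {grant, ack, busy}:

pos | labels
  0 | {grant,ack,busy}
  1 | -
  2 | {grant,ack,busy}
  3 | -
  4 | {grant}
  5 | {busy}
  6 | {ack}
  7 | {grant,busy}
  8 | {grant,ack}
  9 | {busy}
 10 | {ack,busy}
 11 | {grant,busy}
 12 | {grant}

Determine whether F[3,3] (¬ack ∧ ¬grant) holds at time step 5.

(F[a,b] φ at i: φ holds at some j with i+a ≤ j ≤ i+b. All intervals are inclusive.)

No

Check (¬ack ∧ ¬grant) at each j in [8,8]:
  j=8: false
No position in the window satisfies it → formula fails.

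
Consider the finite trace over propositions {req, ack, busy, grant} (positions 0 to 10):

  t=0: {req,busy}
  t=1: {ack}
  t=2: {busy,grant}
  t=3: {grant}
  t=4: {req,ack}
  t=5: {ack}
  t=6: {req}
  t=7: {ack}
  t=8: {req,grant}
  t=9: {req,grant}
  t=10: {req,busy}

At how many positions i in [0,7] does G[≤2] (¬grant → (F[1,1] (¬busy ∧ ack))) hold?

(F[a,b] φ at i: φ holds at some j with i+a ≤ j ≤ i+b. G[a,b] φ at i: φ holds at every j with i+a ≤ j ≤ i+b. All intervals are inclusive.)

Evaluate at each i in [0,7]:
  i=0: ✗ (fails at j=1)
  i=1: ✗ (fails at j=1)
  i=2: ✓ (all of [2,4])
  i=3: ✗ (fails at j=5)
  i=4: ✗ (fails at j=5)
  i=5: ✗ (fails at j=5)
  i=6: ✗ (fails at j=7)
  i=7: ✗ (fails at j=7)
Positions where it holds: {2} → 1.

1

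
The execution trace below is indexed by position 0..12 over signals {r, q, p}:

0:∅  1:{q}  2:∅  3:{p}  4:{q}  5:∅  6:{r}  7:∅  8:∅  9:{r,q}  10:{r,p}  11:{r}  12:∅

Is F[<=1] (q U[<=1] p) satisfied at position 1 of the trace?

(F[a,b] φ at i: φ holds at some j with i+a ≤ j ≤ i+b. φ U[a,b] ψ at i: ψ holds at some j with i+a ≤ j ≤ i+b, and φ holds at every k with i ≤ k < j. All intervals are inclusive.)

Check (q U[<=1] p) at each j in [1,2]:
  j=1: fails
  j=2: fails
No position in the window satisfies it → formula fails.

No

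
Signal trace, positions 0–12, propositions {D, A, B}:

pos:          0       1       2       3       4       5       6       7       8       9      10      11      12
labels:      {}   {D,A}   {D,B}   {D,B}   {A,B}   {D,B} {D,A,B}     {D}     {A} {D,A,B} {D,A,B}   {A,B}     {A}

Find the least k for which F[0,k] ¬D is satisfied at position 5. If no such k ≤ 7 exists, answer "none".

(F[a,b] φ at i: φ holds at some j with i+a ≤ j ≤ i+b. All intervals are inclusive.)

Scan j = 5,6,… for ¬D:
  j=5: fails
  j=6: fails
  j=7: fails
  j=8: holds
First hit at j=8, so smallest k = 8-5 = 3.

3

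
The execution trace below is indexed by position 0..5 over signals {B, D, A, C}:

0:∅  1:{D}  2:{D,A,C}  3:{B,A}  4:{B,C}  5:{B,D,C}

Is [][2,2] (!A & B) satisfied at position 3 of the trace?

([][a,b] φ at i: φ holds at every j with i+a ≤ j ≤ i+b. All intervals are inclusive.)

True

Check (!A & B) at every j in [5,5]:
  j=5: true
All positions satisfy it → formula holds.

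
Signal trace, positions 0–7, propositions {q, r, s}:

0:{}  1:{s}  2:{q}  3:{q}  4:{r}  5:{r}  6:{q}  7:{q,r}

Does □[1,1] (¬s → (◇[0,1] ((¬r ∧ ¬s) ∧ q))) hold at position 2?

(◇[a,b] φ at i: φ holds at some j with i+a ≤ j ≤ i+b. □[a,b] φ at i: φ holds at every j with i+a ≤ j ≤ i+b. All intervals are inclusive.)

Check (¬s → (◇[0,1] ((¬r ∧ ¬s) ∧ q))) at every j in [3,3]:
  j=3: antecedent true; consequent holds (witness at 3) → ✓
All positions satisfy it → formula holds.

Holds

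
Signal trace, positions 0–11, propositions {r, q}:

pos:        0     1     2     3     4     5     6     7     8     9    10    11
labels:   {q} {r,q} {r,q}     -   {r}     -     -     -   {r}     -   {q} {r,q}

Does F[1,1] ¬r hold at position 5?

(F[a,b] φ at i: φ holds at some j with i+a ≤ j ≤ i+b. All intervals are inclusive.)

Yes

Check ¬r at each j in [6,6]:
  j=6: true
Found at j=6 → formula holds.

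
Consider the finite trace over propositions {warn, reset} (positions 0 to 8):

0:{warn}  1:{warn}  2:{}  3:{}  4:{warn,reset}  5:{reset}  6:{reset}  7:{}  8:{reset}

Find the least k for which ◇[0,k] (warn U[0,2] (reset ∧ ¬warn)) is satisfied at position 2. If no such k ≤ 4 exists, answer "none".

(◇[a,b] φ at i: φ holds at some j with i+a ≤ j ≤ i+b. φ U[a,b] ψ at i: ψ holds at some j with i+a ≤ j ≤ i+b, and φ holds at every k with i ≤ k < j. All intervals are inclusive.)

Scan j = 2,3,… for (warn U[0,2] (reset ∧ ¬warn)):
  j=2: fails
  j=3: fails
  j=4: holds
First hit at j=4, so smallest k = 4-2 = 2.

2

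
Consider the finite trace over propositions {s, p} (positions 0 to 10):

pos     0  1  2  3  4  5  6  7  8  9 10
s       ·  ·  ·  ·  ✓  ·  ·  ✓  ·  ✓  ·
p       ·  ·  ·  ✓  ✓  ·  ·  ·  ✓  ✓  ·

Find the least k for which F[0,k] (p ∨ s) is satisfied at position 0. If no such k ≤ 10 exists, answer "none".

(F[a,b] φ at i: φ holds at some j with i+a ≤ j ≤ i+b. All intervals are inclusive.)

Scan j = 0,1,… for (p ∨ s):
  j=0: fails
  j=1: fails
  j=2: fails
  j=3: holds
First hit at j=3, so smallest k = 3-0 = 3.

3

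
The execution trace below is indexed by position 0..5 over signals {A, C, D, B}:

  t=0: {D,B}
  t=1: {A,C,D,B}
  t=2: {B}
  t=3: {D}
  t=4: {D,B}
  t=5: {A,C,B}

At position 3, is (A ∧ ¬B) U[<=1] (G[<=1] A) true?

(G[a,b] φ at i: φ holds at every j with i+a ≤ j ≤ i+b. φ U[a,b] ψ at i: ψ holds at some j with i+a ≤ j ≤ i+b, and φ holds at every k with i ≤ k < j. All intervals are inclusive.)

False

Need some j in [3,4] with G[<=1] A, and (A ∧ ¬B) at every k in [3,j-1].
  j=3: G[<=1] A — fails at 3.
  j=4: G[<=1] A — fails at 4.
No j in the window works → until fails.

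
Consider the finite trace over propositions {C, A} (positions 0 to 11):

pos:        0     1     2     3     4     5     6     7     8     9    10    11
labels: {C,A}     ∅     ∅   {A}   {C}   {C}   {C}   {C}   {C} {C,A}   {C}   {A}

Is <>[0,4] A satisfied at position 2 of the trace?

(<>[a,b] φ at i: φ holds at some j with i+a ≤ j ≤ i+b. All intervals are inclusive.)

Check A at each j in [2,6]:
  j=2: false
  j=3: true
  j=4: false
  j=5: false
  j=6: false
Found at j=3 → formula holds.

Yes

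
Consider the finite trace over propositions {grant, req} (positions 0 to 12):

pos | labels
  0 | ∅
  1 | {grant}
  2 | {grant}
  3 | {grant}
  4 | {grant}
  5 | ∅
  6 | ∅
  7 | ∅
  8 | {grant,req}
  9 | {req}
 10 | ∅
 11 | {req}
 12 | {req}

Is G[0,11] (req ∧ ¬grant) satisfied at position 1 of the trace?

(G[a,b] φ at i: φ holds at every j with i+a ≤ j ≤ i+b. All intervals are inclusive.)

No

Check (req ∧ ¬grant) at every j in [1,12]:
  j=1: false
  j=2: false
  j=3: false
  j=4: false
  j=5: false
  j=6: false
  j=7: false
  j=8: false
  j=9: true
  j=10: false
  j=11: true
  j=12: true
Fails at j=1 → formula fails.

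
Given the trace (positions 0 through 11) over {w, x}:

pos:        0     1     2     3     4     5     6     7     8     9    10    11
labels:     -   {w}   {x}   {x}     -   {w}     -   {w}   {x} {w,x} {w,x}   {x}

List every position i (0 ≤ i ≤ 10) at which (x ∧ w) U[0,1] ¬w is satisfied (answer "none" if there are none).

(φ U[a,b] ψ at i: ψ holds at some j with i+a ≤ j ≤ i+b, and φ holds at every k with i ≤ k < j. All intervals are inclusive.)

Evaluate at each i in [0,10]:
  i=0: ✓ (rhs at j=0)
  i=1: ✗ (lhs fails at k=1 before rhs at j=2)
  i=2: ✓ (rhs at j=2)
  i=3: ✓ (rhs at j=3)
  i=4: ✓ (rhs at j=4)
  i=5: ✗ (lhs fails at k=5 before rhs at j=6)
  i=6: ✓ (rhs at j=6)
  i=7: ✗ (lhs fails at k=7 before rhs at j=8)
  i=8: ✓ (rhs at j=8)
  i=9: ✗ (no rhs in [9,10])
  i=10: ✓ (rhs at j=11; lhs holds on [10,10])

0, 2, 3, 4, 6, 8, 10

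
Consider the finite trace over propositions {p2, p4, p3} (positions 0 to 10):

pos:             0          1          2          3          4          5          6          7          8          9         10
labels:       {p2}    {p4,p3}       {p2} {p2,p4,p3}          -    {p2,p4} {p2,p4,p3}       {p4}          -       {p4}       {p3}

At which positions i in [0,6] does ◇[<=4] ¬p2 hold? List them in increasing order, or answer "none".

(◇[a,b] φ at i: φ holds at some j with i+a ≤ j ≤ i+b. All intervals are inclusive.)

Evaluate at each i in [0,6]:
  i=0: ✓ (witness j=1)
  i=1: ✓ (witness j=1)
  i=2: ✓ (witness j=4)
  i=3: ✓ (witness j=4)
  i=4: ✓ (witness j=4)
  i=5: ✓ (witness j=7)
  i=6: ✓ (witness j=7)

0, 1, 2, 3, 4, 5, 6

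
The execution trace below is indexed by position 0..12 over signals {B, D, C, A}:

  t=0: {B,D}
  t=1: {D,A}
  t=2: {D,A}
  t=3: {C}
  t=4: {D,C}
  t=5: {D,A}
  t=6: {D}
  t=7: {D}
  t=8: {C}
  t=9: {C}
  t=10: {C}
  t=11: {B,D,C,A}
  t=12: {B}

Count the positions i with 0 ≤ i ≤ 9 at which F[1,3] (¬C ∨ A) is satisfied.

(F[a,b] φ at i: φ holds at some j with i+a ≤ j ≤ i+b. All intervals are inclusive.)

Evaluate at each i in [0,9]:
  i=0: ✓ (witness j=1)
  i=1: ✓ (witness j=2)
  i=2: ✓ (witness j=5)
  i=3: ✓ (witness j=5)
  i=4: ✓ (witness j=5)
  i=5: ✓ (witness j=6)
  i=6: ✓ (witness j=7)
  i=7: ✗ (none in [8,10])
  i=8: ✓ (witness j=11)
  i=9: ✓ (witness j=11)
Positions where it holds: {0, 1, 2, 3, 4, 5, 6, 8, 9} → 9.

9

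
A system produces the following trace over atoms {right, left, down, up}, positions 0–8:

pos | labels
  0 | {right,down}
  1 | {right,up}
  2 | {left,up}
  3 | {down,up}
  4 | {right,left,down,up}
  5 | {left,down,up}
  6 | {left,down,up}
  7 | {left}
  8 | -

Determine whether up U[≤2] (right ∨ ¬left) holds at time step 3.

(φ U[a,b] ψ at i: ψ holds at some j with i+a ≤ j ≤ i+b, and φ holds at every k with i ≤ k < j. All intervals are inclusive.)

Need some j in [3,5] with (right ∨ ¬left), and up at every k in [3,j-1].
  j=3: (right ∨ ¬left) holds; no prefix to check → satisfied.

Yes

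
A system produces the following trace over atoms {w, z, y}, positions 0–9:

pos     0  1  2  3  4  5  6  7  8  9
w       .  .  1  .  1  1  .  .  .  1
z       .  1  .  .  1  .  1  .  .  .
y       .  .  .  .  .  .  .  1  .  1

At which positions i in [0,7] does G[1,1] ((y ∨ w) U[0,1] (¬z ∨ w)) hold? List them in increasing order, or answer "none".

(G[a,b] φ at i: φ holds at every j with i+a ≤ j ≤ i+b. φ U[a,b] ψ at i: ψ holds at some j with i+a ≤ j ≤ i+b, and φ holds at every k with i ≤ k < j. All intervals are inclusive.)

Evaluate at each i in [0,7]:
  i=0: ✗ (fails at j=1)
  i=1: ✓ (all of [2,2])
  i=2: ✓ (all of [3,3])
  i=3: ✓ (all of [4,4])
  i=4: ✓ (all of [5,5])
  i=5: ✗ (fails at j=6)
  i=6: ✓ (all of [7,7])
  i=7: ✓ (all of [8,8])

1, 2, 3, 4, 6, 7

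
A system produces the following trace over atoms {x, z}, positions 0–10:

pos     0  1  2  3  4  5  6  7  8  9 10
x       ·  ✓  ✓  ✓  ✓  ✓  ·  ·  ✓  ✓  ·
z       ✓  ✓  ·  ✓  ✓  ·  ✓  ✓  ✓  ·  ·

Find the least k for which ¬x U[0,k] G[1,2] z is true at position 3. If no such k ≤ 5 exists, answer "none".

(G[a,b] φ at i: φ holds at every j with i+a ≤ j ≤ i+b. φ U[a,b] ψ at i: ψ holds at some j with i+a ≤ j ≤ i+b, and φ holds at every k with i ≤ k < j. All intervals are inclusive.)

none

Need earliest j ≥ 3 with G[1,2] z, and ¬x at every k in [3,j-1].
  j=3: rhs fails.
  j=4: rhs fails.
  j=5: rhs holds but lhs fails at k=3.
  j=6: rhs holds but lhs fails at k=3.
  j=7: rhs fails.
  j=8: rhs fails.
No witness within the range → none.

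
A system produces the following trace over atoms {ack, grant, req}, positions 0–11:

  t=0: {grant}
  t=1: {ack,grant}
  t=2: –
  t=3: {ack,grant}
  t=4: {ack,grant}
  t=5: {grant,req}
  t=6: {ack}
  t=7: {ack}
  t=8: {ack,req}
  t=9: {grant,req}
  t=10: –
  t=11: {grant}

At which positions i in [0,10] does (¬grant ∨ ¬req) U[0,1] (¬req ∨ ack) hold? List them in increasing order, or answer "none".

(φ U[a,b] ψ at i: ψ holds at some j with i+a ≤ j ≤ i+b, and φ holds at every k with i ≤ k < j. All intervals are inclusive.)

0, 1, 2, 3, 4, 6, 7, 8, 10

Evaluate at each i in [0,10]:
  i=0: ✓ (rhs at j=0)
  i=1: ✓ (rhs at j=1)
  i=2: ✓ (rhs at j=2)
  i=3: ✓ (rhs at j=3)
  i=4: ✓ (rhs at j=4)
  i=5: ✗ (lhs fails at k=5 before rhs at j=6)
  i=6: ✓ (rhs at j=6)
  i=7: ✓ (rhs at j=7)
  i=8: ✓ (rhs at j=8)
  i=9: ✗ (lhs fails at k=9 before rhs at j=10)
  i=10: ✓ (rhs at j=10)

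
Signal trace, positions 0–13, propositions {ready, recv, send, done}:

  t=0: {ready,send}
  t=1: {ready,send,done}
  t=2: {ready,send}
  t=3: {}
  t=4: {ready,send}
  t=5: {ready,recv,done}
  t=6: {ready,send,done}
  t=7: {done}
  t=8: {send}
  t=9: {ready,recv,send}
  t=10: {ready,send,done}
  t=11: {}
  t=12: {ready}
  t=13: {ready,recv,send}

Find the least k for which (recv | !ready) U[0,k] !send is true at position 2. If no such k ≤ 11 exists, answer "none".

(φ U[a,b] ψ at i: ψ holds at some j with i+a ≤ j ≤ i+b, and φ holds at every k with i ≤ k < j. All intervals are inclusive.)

none

Need earliest j ≥ 2 with !send, and (recv | !ready) at every k in [2,j-1].
  j=2: rhs fails.
  j=3: rhs holds but lhs fails at k=2.
  j=4: rhs fails.
  j=5: rhs holds but lhs fails at k=2.
  j=6: rhs fails.
  j=7: rhs holds but lhs fails at k=2.
  j=8: rhs fails.
  j=9: rhs fails.
  j=10: rhs fails.
  j=11: rhs holds but lhs fails at k=2.
  j=12: rhs holds but lhs fails at k=2.
  j=13: rhs fails.
No witness within the range → none.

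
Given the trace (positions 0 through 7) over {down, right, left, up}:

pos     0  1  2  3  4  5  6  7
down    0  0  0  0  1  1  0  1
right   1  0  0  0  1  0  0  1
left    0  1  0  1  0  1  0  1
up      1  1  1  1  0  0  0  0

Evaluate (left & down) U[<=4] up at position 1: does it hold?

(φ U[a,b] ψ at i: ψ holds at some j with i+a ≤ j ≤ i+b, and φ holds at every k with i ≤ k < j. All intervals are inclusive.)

True

Need some j in [1,5] with up, and (left & down) at every k in [1,j-1].
  j=1: up holds; no prefix to check → satisfied.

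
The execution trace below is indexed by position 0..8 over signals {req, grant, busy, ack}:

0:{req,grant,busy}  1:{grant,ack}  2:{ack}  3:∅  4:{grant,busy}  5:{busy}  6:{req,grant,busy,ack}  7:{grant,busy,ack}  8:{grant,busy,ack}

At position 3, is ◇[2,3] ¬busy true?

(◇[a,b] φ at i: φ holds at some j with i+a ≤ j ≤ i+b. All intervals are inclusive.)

Check ¬busy at each j in [5,6]:
  j=5: false
  j=6: false
No position in the window satisfies it → formula fails.

False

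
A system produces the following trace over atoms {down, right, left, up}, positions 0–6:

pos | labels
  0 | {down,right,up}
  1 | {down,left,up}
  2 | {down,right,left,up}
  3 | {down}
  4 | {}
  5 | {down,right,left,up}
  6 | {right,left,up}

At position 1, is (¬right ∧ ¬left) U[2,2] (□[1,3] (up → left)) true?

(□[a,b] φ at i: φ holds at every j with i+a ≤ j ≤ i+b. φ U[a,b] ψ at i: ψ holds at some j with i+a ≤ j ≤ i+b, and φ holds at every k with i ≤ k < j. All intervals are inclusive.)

Need some j in [3,3] with □[1,3] (up → left), and (¬right ∧ ¬left) at every k in [1,j-1].
  j=3: □[1,3] (up → left) holds, but (¬right ∧ ¬left) fails at k=1 → not this j.
No j in the window works → until fails.

Does not hold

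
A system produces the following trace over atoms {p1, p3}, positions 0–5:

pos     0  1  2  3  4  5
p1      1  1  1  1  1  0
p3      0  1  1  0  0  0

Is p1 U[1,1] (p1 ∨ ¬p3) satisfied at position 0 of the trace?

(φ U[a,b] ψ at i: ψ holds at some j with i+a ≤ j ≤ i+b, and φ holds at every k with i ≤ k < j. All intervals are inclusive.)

Need some j in [1,1] with (p1 ∨ ¬p3), and p1 at every k in [0,j-1].
  j=1: (p1 ∨ ¬p3) holds; p1 holds at every k in [0,0] → satisfied.

True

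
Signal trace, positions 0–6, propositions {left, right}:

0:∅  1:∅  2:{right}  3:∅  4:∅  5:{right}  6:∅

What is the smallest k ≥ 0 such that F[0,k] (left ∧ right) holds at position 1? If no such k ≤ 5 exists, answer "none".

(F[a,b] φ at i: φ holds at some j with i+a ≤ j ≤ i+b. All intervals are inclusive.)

none

Scan j = 1,2,… for (left ∧ right):
  j=1: fails
  j=2: fails
  j=3: fails
  j=4: fails
  j=5: fails
  j=6: fails
No j in [1,6] satisfies it → none.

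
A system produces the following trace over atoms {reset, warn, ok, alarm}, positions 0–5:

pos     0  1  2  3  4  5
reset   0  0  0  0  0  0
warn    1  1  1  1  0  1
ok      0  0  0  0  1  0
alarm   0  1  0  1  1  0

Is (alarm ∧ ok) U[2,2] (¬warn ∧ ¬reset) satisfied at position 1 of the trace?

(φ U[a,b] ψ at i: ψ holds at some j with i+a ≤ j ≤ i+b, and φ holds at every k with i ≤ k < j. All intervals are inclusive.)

Does not hold

Need some j in [3,3] with (¬warn ∧ ¬reset), and (alarm ∧ ok) at every k in [1,j-1].
  j=3: (¬warn ∧ ¬reset) false.
No j in the window works → until fails.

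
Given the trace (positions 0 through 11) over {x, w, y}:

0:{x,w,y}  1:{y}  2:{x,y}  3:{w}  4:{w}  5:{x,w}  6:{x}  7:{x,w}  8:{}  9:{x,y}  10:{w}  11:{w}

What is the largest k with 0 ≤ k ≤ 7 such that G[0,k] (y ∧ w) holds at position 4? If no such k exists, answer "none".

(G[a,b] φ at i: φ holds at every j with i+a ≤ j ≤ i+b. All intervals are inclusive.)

none

(y ∧ w) must hold from j=4 onward; find where it first fails.
  j=4: fails → no k works.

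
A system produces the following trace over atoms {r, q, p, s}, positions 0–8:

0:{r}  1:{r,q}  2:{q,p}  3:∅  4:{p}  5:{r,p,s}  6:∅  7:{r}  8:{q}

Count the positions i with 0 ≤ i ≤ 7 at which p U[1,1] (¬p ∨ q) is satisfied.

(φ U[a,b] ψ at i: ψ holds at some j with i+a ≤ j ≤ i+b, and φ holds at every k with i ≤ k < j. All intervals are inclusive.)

2

Evaluate at each i in [0,7]:
  i=0: ✗ (lhs fails at k=0 before rhs at j=1)
  i=1: ✗ (lhs fails at k=1 before rhs at j=2)
  i=2: ✓ (rhs at j=3; lhs holds on [2,2])
  i=3: ✗ (no rhs in [4,4])
  i=4: ✗ (no rhs in [5,5])
  i=5: ✓ (rhs at j=6; lhs holds on [5,5])
  i=6: ✗ (lhs fails at k=6 before rhs at j=7)
  i=7: ✗ (lhs fails at k=7 before rhs at j=8)
Positions where it holds: {2, 5} → 2.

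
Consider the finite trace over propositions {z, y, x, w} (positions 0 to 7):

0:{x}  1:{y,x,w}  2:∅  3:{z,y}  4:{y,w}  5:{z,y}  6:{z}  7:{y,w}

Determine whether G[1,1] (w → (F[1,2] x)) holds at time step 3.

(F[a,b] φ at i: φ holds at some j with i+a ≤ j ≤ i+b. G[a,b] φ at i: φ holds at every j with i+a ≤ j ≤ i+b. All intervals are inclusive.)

False

Check (w → (F[1,2] x)) at every j in [4,4]:
  j=4: antecedent true; consequent fails (none in [5,6]) → ✗
Fails at j=4 → formula fails.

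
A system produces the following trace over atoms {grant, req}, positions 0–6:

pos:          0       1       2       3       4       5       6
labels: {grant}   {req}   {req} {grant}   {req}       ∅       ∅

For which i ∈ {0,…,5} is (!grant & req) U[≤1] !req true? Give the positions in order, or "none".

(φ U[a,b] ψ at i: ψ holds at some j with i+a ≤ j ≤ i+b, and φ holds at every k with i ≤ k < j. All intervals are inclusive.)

Evaluate at each i in [0,5]:
  i=0: ✓ (rhs at j=0)
  i=1: ✗ (no rhs in [1,2])
  i=2: ✓ (rhs at j=3; lhs holds on [2,2])
  i=3: ✓ (rhs at j=3)
  i=4: ✓ (rhs at j=5; lhs holds on [4,4])
  i=5: ✓ (rhs at j=5)

0, 2, 3, 4, 5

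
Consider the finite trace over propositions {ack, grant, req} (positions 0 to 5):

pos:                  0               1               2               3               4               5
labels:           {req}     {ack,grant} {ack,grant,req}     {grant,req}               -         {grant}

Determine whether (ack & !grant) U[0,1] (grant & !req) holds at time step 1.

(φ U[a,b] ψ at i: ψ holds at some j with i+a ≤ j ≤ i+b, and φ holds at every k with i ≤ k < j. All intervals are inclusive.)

Holds

Need some j in [1,2] with (grant & !req), and (ack & !grant) at every k in [1,j-1].
  j=1: (grant & !req) holds; no prefix to check → satisfied.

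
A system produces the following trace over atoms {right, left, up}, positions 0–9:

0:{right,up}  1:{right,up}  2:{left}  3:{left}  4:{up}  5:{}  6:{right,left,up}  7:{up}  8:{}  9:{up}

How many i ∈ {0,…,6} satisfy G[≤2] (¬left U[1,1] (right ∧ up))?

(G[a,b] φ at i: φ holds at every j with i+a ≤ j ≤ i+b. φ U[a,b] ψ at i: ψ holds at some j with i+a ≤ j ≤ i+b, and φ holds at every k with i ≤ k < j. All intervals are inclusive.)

Evaluate at each i in [0,6]:
  i=0: ✗ (fails at j=1)
  i=1: ✗ (fails at j=1)
  i=2: ✗ (fails at j=2)
  i=3: ✗ (fails at j=3)
  i=4: ✗ (fails at j=4)
  i=5: ✗ (fails at j=6)
  i=6: ✗ (fails at j=6)
Positions where it holds: {} → 0.

0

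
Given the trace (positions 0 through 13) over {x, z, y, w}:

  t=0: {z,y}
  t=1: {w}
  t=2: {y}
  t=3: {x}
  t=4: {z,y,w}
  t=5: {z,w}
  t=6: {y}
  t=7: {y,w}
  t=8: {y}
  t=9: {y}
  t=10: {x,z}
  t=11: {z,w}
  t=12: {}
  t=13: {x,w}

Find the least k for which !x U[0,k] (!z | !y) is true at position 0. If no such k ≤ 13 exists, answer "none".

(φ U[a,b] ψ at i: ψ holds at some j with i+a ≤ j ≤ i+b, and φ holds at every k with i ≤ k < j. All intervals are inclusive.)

1

Need earliest j ≥ 0 with (!z | !y), and !x at every k in [0,j-1].
  j=0: rhs fails.
  j=1: rhs holds; lhs holds on [0,0]. k = 1.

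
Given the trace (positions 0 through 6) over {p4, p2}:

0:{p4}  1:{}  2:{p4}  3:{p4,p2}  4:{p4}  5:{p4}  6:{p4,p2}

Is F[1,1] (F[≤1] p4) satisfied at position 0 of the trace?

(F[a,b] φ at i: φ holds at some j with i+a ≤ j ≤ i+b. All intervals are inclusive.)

Check F[≤1] p4 at each j in [1,1]:
  j=1: holds (witness at 2)
Found at j=1 → formula holds.

Holds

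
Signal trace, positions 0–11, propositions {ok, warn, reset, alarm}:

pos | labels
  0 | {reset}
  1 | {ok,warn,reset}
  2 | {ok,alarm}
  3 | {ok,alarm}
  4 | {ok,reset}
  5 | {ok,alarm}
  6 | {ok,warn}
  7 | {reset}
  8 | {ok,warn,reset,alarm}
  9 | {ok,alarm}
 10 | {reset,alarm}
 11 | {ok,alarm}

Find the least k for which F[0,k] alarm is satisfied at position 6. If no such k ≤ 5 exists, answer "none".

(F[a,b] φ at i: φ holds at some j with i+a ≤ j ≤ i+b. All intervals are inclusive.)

2

Scan j = 6,7,… for alarm:
  j=6: fails
  j=7: fails
  j=8: holds
First hit at j=8, so smallest k = 8-6 = 2.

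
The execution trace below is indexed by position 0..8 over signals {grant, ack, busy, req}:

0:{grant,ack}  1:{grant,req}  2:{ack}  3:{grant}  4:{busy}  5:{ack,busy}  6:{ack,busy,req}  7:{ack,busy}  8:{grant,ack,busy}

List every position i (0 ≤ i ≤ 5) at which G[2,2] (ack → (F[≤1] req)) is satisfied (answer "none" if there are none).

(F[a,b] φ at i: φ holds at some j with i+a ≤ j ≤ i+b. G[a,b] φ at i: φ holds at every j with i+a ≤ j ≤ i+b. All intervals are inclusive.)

1, 2, 3, 4

Evaluate at each i in [0,5]:
  i=0: ✗ (fails at j=2)
  i=1: ✓ (all of [3,3])
  i=2: ✓ (all of [4,4])
  i=3: ✓ (all of [5,5])
  i=4: ✓ (all of [6,6])
  i=5: ✗ (fails at j=7)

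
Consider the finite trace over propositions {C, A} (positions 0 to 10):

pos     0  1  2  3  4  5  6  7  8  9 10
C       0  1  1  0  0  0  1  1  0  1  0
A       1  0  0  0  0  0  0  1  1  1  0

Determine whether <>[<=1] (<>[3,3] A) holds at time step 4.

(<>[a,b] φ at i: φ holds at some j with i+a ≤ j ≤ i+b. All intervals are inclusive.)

Holds

Check <>[3,3] A at each j in [4,5]:
  j=4: holds (witness at 7)
  j=5: holds (witness at 8)
Found at j=4 → formula holds.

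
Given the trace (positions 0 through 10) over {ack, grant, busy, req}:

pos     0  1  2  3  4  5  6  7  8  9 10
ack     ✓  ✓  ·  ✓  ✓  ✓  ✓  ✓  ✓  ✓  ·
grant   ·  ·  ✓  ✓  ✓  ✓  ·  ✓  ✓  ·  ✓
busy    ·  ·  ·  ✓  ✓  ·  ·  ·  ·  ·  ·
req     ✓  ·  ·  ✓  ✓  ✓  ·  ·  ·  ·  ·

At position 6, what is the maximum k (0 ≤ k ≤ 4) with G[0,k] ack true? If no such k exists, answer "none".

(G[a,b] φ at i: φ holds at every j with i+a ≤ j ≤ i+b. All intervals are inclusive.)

3

ack must hold from j=6 onward; find where it first fails.
  j=6: holds
  j=7: holds
  j=8: holds
  j=9: holds
  j=10: fails
Holds on [6,9], so largest k = 3.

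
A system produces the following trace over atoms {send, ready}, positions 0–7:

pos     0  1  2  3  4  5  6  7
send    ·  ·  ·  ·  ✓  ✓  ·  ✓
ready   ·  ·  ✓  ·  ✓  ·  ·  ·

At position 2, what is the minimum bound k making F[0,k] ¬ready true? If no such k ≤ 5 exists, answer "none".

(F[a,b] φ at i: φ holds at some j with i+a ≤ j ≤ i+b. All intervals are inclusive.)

Scan j = 2,3,… for ¬ready:
  j=2: fails
  j=3: holds
First hit at j=3, so smallest k = 3-2 = 1.

1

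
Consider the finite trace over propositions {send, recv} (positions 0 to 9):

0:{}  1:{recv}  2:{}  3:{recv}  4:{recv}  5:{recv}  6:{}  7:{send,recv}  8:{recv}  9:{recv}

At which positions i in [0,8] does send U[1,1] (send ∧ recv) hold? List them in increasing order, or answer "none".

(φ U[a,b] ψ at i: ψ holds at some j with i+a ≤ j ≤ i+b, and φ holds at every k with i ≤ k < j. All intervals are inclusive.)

Evaluate at each i in [0,8]:
  i=0: ✗ (no rhs in [1,1])
  i=1: ✗ (no rhs in [2,2])
  i=2: ✗ (no rhs in [3,3])
  i=3: ✗ (no rhs in [4,4])
  i=4: ✗ (no rhs in [5,5])
  i=5: ✗ (no rhs in [6,6])
  i=6: ✗ (lhs fails at k=6 before rhs at j=7)
  i=7: ✗ (no rhs in [8,8])
  i=8: ✗ (no rhs in [9,9])

none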